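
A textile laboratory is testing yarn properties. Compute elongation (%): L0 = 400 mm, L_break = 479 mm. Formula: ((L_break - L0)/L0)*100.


Formula: Elongation (%) = ((L_break - L0) / L0) * 100
Step 1: Extension = 479 - 400 = 79 mm
Step 2: Elongation = (79 / 400) * 100
Step 3: Elongation = 0.1975 * 100 = 19.75% ≈ 19.8%

19.8%


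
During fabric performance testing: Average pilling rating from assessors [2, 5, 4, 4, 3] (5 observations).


Formula: Mean = sum / count
Sum = 2 + 5 + 4 + 4 + 3 = 18
Mean = 18 / 5 = 3.6

3.6


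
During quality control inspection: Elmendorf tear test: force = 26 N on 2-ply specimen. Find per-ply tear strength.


Formula: Per-ply strength = Total force / Number of plies
Per-ply = 26 N / 2
Per-ply = 13 N

13 N


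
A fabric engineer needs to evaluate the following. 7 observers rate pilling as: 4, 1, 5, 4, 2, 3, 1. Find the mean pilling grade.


Formula: Mean = sum / count
Sum = 4 + 1 + 5 + 4 + 2 + 3 + 1 = 20
Mean = 20 / 7 = 2.9

2.9


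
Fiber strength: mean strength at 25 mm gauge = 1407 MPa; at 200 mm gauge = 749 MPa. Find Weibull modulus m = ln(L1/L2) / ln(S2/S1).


Formula: m = ln(L1/L2) / ln(S2/S1)
Step 1: ln(L1/L2) = ln(25/200) = -2.07944
Step 2: S2/S1 = 749/1407 = 0.53234
Step 3: ln(S2/S1) = ln(0.53234) = -0.63047
Step 4: m = -2.07944 / -0.63047 = 3.30

3.30 (Weibull m)


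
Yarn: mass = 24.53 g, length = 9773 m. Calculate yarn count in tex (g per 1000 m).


Formula: Tex = (mass_g / length_m) * 1000
Substituting: Tex = (24.53 / 9773) * 1000
Intermediate: 24.53 / 9773 = 0.00250998 g/m
Tex = 0.00250998 * 1000 = 2.51 tex

2.51 tex


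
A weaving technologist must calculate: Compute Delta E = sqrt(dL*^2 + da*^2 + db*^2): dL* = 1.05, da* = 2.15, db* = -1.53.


Formula: Delta E = sqrt(dL*^2 + da*^2 + db*^2)
Step 1: dL*^2 = 1.05^2 = 1.1025
Step 2: da*^2 = 2.15^2 = 4.6225
Step 3: db*^2 = (-1.53)^2 = 2.3409
Step 4: Sum = 1.1025 + 4.6225 + 2.3409 = 8.0659
Step 5: Delta E = sqrt(8.0659) = 2.84

2.84 Delta E


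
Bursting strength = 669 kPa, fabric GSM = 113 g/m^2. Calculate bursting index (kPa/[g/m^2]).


Formula: Bursting Index = Bursting Strength / Fabric GSM
BI = 669 kPa / 113 g/m^2
BI = 5.920 kPa/(g/m^2)

5.920 kPa/(g/m^2)


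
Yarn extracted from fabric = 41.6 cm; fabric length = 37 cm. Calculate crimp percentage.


Formula: Crimp% = ((L_yarn - L_fabric) / L_fabric) * 100
Step 1: Extension = 41.6 - 37 = 4.6 cm
Step 2: Crimp% = (4.6 / 37) * 100
Step 3: Crimp% = 0.124324 * 100 = 12.4324% ≈ 12.4%

12.4%


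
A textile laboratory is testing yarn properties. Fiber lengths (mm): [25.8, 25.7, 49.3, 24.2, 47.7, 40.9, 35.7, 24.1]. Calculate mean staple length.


Formula: Mean = sum of lengths / count
Sum = 25.8 + 25.7 + 49.3 + 24.2 + 47.7 + 40.9 + 35.7 + 24.1
Sum = 273.4 mm
Mean = 273.4 / 8 = 34.18 mm

34.18 mm


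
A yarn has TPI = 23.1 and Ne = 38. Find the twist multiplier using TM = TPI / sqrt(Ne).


Formula: TM = TPI / sqrt(Ne)
Step 1: sqrt(Ne) = sqrt(38) = 6.1644
Step 2: TM = 23.1 / 6.1644 = 3.75

3.75 TM


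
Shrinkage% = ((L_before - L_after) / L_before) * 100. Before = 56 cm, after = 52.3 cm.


Formula: Shrinkage% = ((L_before - L_after) / L_before) * 100
Step 1: Shrinkage = 56 - 52.3 = 3.7 cm
Step 2: Shrinkage% = (3.7 / 56) * 100
Step 3: Shrinkage% = 0.066071 * 100 = 6.6071% ≈ 6.6%

6.6%


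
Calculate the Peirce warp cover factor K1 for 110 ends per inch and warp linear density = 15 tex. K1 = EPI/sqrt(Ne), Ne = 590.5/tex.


Formula: K1 = EPI / sqrt(Ne), with Ne = 590.5 / tex_warp
Step 1: Ne = 590.5 / 15 = 39.367
Step 2: sqrt(Ne) = sqrt(39.367) = 6.2743
Step 3: K1 = 110 / 6.2743 = 17.5

17.5


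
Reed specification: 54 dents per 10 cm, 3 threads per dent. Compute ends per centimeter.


Formula: EPC = (dents per 10 cm * ends per dent) / 10
Step 1: Total ends per 10 cm = 54 * 3 = 162
Step 2: EPC = 162 / 10 = 16.2 ends/cm

16.2 ends/cm


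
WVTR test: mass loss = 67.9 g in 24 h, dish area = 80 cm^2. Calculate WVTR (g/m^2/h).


Formula: WVTR = mass_loss / (area * time)
Step 1: Convert area: 80 cm^2 = 0.008 m^2
Step 2: WVTR = 67.9 g / (0.008 m^2 * 24 h)
Step 3: WVTR = 67.9 / 0.192 = 353.6 g/m^2/h

353.6 g/m^2/h


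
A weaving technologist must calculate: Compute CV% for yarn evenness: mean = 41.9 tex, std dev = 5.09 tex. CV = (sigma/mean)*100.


Formula: CV% = (standard deviation / mean) * 100
Step 1: Ratio = 5.09 / 41.9 = 0.12148
Step 2: CV% = 0.12148 * 100 = 12.148% ≈ 12.1%

12.1%


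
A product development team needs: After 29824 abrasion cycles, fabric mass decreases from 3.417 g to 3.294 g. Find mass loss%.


Formula: Mass loss% = ((m_before - m_after) / m_before) * 100
Step 1: Mass loss = 3.417 - 3.294 = 0.123 g
Step 2: Ratio = 0.123 / 3.417 = 0.0359965
Step 3: Mass loss% = 0.0359965 * 100 = 3.59965% ≈ 3.60%

3.60%


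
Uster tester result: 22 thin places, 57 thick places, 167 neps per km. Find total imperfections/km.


Formula: Total = thin places + thick places + neps
Total = 22 + 57 + 167
Total = 246 imperfections/km

246 imperfections/km


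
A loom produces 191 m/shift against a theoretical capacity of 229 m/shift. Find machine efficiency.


Formula: Efficiency% = (Actual output / Theoretical output) * 100
Efficiency% = (191 / 229) * 100
Efficiency% = 0.834061 * 100 = 83.4061% ≈ 83.4%

83.4%


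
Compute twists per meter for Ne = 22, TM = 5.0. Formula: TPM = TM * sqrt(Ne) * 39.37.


Formula: TPM = TM * sqrt(Ne) * 39.37
Step 1: sqrt(Ne) = sqrt(22) = 4.6904
Step 2: TM * sqrt(Ne) = 5.0 * 4.6904 = 23.452
Step 3: TPM = 23.452 * 39.37 = 923 twists/m

923 twists/m


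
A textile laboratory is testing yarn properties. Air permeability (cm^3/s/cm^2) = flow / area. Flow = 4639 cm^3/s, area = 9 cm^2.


Formula: Air Permeability = Airflow / Test Area
AP = 4639 cm^3/s / 9 cm^2
AP = 515.4 cm^3/s/cm^2

515.4 cm^3/s/cm^2


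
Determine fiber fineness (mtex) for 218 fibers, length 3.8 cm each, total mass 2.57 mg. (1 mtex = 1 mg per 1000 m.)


Formula: fineness (mtex) = mass (mg) / total length (km) = (mass_mg / total_length_m) * 1000
Step 1: Convert fiber length: 3.8 cm = 0.038 m
Step 2: Total fiber length = 218 * 0.038 = 8.284 m
Step 3: Linear density = 2.57 mg / 8.284 m = 0.3102 mg/m
Step 4: fineness = 0.3102 * 1000 = 310.2 mtex

310.2 mtex


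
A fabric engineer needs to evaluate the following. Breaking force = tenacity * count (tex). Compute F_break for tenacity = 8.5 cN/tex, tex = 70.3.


Formula: Breaking force = Tenacity * Linear density
F = 8.5 cN/tex * 70.3 tex
F = 597.55 cN

597.55 cN


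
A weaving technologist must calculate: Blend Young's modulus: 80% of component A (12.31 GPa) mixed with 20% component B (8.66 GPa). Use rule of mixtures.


Formula: Blend property = (fraction_A * property_A) + (fraction_B * property_B)
Step 1: Contribution A = 80/100 * 12.31 GPa = 9.848 GPa
Step 2: Contribution B = 20/100 * 8.66 GPa = 1.732 GPa
Step 3: Blend Young's modulus = 9.848 + 1.732 = 11.58 GPa

11.58 GPa


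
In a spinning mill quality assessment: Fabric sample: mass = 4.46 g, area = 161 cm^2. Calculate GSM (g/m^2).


Formula: GSM = mass_g / area_m2
Step 1: Convert area: 161 cm^2 = 161 / 10000 = 0.0161 m^2
Step 2: GSM = 4.46 g / 0.0161 m^2 = 277.0 g/m^2

277.0 g/m^2


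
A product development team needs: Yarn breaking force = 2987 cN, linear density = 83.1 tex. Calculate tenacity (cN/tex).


Formula: Tenacity = Breaking force / Linear density
Tenacity = 2987 cN / 83.1 tex
Tenacity = 35.94 cN/tex

35.94 cN/tex


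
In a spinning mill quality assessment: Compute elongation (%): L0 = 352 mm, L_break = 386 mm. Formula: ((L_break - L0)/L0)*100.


Formula: Elongation (%) = ((L_break - L0) / L0) * 100
Step 1: Extension = 386 - 352 = 34 mm
Step 2: Elongation = (34 / 352) * 100
Step 3: Elongation = 0.096591 * 100 = 9.6591% ≈ 9.7%

9.7%


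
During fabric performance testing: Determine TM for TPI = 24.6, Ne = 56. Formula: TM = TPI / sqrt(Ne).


Formula: TM = TPI / sqrt(Ne)
Step 1: sqrt(Ne) = sqrt(56) = 7.4833
Step 2: TM = 24.6 / 7.4833 = 3.29

3.29 TM


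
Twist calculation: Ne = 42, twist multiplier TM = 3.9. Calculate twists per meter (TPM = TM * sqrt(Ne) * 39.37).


Formula: TPM = TM * sqrt(Ne) * 39.37
Step 1: sqrt(Ne) = sqrt(42) = 6.4807
Step 2: TM * sqrt(Ne) = 3.9 * 6.4807 = 25.2747
Step 3: TPM = 25.2747 * 39.37 = 995 twists/m

995 twists/m


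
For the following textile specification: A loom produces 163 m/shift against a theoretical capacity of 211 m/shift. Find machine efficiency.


Formula: Efficiency% = (Actual output / Theoretical output) * 100
Efficiency% = (163 / 211) * 100
Efficiency% = 0.772512 * 100 = 77.2512% ≈ 77.3%

77.3%


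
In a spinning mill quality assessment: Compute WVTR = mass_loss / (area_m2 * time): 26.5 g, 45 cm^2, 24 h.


Formula: WVTR = mass_loss / (area * time)
Step 1: Convert area: 45 cm^2 = 0.0045 m^2
Step 2: WVTR = 26.5 g / (0.0045 m^2 * 24 h)
Step 3: WVTR = 26.5 / 0.108 = 245.4 g/m^2/h

245.4 g/m^2/h


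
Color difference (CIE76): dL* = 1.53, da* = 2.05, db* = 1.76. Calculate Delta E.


Formula: Delta E = sqrt(dL*^2 + da*^2 + db*^2)
Step 1: dL*^2 = 1.53^2 = 2.3409
Step 2: da*^2 = 2.05^2 = 4.2025
Step 3: db*^2 = 1.76^2 = 3.0976
Step 4: Sum = 2.3409 + 4.2025 + 3.0976 = 9.641
Step 5: Delta E = sqrt(9.641) = 3.1

3.1 Delta E


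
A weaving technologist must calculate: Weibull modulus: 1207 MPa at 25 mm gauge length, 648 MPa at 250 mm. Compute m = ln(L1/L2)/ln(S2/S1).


Formula: m = ln(L1/L2) / ln(S2/S1)
Step 1: ln(L1/L2) = ln(25/250) = -2.30259
Step 2: S2/S1 = 648/1207 = 0.53687
Step 3: ln(S2/S1) = ln(0.53687) = -0.62200
Step 4: m = -2.30259 / -0.62200 = 3.70

3.70 (Weibull m)


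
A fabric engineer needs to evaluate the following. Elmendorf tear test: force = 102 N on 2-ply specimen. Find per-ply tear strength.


Formula: Per-ply strength = Total force / Number of plies
Per-ply = 102 N / 2
Per-ply = 51 N

51 N


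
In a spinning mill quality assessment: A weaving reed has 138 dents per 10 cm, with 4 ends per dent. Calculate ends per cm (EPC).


Formula: EPC = (dents per 10 cm * ends per dent) / 10
Step 1: Total ends per 10 cm = 138 * 4 = 552
Step 2: EPC = 552 / 10 = 55.2 ends/cm

55.2 ends/cm


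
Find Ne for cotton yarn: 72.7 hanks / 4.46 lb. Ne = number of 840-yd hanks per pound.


Formula: Ne = hanks / mass_lb
Substituting: Ne = 72.7 / 4.46
Ne = 16.3

16.3 Ne


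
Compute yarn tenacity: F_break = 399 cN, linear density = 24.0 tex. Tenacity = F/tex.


Formula: Tenacity = Breaking force / Linear density
Tenacity = 399 cN / 24.0 tex
Tenacity = 16.63 cN/tex

16.63 cN/tex


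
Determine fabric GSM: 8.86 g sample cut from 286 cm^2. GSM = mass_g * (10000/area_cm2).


Formula: GSM = mass_g / area_m2
Step 1: Convert area: 286 cm^2 = 286 / 10000 = 0.0286 m^2
Step 2: GSM = 8.86 g / 0.0286 m^2 = 309.8 g/m^2

309.8 g/m^2


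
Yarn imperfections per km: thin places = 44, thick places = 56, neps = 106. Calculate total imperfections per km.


Formula: Total = thin places + thick places + neps
Total = 44 + 56 + 106
Total = 206 imperfections/km

206 imperfections/km


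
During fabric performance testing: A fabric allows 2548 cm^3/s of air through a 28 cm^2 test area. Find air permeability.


Formula: Air Permeability = Airflow / Test Area
AP = 2548 cm^3/s / 28 cm^2
AP = 91.0 cm^3/s/cm^2

91.0 cm^3/s/cm^2


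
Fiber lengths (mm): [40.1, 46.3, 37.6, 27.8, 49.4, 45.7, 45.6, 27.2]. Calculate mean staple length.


Formula: Mean = sum of lengths / count
Sum = 40.1 + 46.3 + 37.6 + 27.8 + 49.4 + 45.7 + 45.6 + 27.2
Sum = 319.7 mm
Mean = 319.7 / 8 = 39.96 mm

39.96 mm


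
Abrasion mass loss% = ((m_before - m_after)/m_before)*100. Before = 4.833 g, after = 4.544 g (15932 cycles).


Formula: Mass loss% = ((m_before - m_after) / m_before) * 100
Step 1: Mass loss = 4.833 - 4.544 = 0.289 g
Step 2: Ratio = 0.289 / 4.833 = 0.0597972
Step 3: Mass loss% = 0.0597972 * 100 = 5.97972% ≈ 5.98%

5.98%


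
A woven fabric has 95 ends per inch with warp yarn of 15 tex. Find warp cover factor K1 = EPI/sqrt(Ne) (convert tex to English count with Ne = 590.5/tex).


Formula: K1 = EPI / sqrt(Ne), with Ne = 590.5 / tex_warp
Step 1: Ne = 590.5 / 15 = 39.367
Step 2: sqrt(Ne) = sqrt(39.367) = 6.2743
Step 3: K1 = 95 / 6.2743 = 15.1

15.1


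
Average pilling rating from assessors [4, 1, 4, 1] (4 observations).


Formula: Mean = sum / count
Sum = 4 + 1 + 4 + 1 = 10
Mean = 10 / 4 = 2.5

2.5


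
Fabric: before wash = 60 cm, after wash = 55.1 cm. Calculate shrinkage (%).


Formula: Shrinkage% = ((L_before - L_after) / L_before) * 100
Step 1: Shrinkage = 60 - 55.1 = 4.9 cm
Step 2: Shrinkage% = (4.9 / 60) * 100
Step 3: Shrinkage% = 0.081667 * 100 = 8.1667% ≈ 8.2%

8.2%


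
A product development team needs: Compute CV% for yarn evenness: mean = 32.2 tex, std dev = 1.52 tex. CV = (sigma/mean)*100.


Formula: CV% = (standard deviation / mean) * 100
Step 1: Ratio = 1.52 / 32.2 = 0.047205
Step 2: CV% = 0.047205 * 100 = 4.7205% ≈ 4.7%

4.7%


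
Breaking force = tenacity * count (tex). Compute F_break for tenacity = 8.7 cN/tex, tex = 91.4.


Formula: Breaking force = Tenacity * Linear density
F = 8.7 cN/tex * 91.4 tex
F = 795.18 cN

795.18 cN


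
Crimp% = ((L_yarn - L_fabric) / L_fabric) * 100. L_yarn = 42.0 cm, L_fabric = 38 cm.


Formula: Crimp% = ((L_yarn - L_fabric) / L_fabric) * 100
Step 1: Extension = 42.0 - 38 = 4.0 cm
Step 2: Crimp% = (4.0 / 38) * 100
Step 3: Crimp% = 0.105263 * 100 = 10.5263% ≈ 10.5%

10.5%


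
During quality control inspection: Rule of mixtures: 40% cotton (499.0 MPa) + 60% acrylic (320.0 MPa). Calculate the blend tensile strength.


Formula: Blend property = (fraction_A * property_A) + (fraction_B * property_B)
Step 1: Contribution A = 40/100 * 499.0 MPa = 199.6 MPa
Step 2: Contribution B = 60/100 * 320.0 MPa = 192.0 MPa
Step 3: Blend tensile strength = 199.6 + 192.0 = 391.6 MPa

391.6 MPa


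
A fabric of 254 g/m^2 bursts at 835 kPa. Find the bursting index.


Formula: Bursting Index = Bursting Strength / Fabric GSM
BI = 835 kPa / 254 g/m^2
BI = 3.287 kPa/(g/m^2)

3.287 kPa/(g/m^2)


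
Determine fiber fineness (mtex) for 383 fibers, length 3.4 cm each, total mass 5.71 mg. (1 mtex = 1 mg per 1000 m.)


Formula: fineness (mtex) = mass (mg) / total length (km) = (mass_mg / total_length_m) * 1000
Step 1: Convert fiber length: 3.4 cm = 0.034 m
Step 2: Total fiber length = 383 * 0.034 = 13.022 m
Step 3: Linear density = 5.71 mg / 13.022 m = 0.4385 mg/m
Step 4: fineness = 0.4385 * 1000 = 438.5 mtex

438.5 mtex


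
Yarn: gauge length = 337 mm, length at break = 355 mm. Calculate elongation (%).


Formula: Elongation (%) = ((L_break - L0) / L0) * 100
Step 1: Extension = 355 - 337 = 18 mm
Step 2: Elongation = (18 / 337) * 100
Step 3: Elongation = 0.053412 * 100 = 5.3412% ≈ 5.3%

5.3%


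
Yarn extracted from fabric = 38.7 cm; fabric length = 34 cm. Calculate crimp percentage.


Formula: Crimp% = ((L_yarn - L_fabric) / L_fabric) * 100
Step 1: Extension = 38.7 - 34 = 4.7 cm
Step 2: Crimp% = (4.7 / 34) * 100
Step 3: Crimp% = 0.138235 * 100 = 13.8235% ≈ 13.8%

13.8%


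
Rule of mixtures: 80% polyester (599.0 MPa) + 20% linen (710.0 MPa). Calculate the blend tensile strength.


Formula: Blend property = (fraction_A * property_A) + (fraction_B * property_B)
Step 1: Contribution A = 80/100 * 599.0 MPa = 479.2 MPa
Step 2: Contribution B = 20/100 * 710.0 MPa = 142.0 MPa
Step 3: Blend tensile strength = 479.2 + 142.0 = 621.2 MPa

621.2 MPa


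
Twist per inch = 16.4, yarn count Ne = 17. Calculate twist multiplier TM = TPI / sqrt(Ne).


Formula: TM = TPI / sqrt(Ne)
Step 1: sqrt(Ne) = sqrt(17) = 4.1231
Step 2: TM = 16.4 / 4.1231 = 3.98

3.98 TM


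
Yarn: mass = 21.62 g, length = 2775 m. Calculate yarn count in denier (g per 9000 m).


Formula: den = (mass_g / length_m) * 9000
Substituting: den = (21.62 / 2775) * 9000
Intermediate: 21.62 / 2775 = 0.00779099 g/m
den = 0.00779099 * 9000 = 70.1 denier

70.1 denier


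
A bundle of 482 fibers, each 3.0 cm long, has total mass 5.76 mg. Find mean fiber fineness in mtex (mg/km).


Formula: fineness (mtex) = mass (mg) / total length (km) = (mass_mg / total_length_m) * 1000
Step 1: Convert fiber length: 3.0 cm = 0.03 m
Step 2: Total fiber length = 482 * 0.03 = 14.46 m
Step 3: Linear density = 5.76 mg / 14.46 m = 0.3983 mg/m
Step 4: fineness = 0.3983 * 1000 = 398.3 mtex

398.3 mtex


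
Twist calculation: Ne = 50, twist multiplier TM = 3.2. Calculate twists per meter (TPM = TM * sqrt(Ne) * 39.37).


Formula: TPM = TM * sqrt(Ne) * 39.37
Step 1: sqrt(Ne) = sqrt(50) = 7.0711
Step 2: TM * sqrt(Ne) = 3.2 * 7.0711 = 22.6275
Step 3: TPM = 22.6275 * 39.37 = 891 twists/m

891 twists/m


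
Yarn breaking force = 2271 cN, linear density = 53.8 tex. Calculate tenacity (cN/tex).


Formula: Tenacity = Breaking force / Linear density
Tenacity = 2271 cN / 53.8 tex
Tenacity = 42.21 cN/tex

42.21 cN/tex


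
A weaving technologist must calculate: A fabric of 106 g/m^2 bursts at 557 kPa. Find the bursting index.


Formula: Bursting Index = Bursting Strength / Fabric GSM
BI = 557 kPa / 106 g/m^2
BI = 5.255 kPa/(g/m^2)

5.255 kPa/(g/m^2)


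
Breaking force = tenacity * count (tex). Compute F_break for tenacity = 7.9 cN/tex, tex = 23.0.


Formula: Breaking force = Tenacity * Linear density
F = 7.9 cN/tex * 23.0 tex
F = 181.70 cN

181.70 cN


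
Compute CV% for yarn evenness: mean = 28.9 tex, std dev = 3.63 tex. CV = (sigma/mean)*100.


Formula: CV% = (standard deviation / mean) * 100
Step 1: Ratio = 3.63 / 28.9 = 0.125606
Step 2: CV% = 0.125606 * 100 = 12.5606% ≈ 12.6%

12.6%


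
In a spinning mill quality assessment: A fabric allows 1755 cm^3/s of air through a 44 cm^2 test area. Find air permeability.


Formula: Air Permeability = Airflow / Test Area
AP = 1755 cm^3/s / 44 cm^2
AP = 39.9 cm^3/s/cm^2

39.9 cm^3/s/cm^2


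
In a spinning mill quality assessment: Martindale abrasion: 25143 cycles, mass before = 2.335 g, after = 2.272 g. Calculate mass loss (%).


Formula: Mass loss% = ((m_before - m_after) / m_before) * 100
Step 1: Mass loss = 2.335 - 2.272 = 0.063 g
Step 2: Ratio = 0.063 / 2.335 = 0.0269807
Step 3: Mass loss% = 0.0269807 * 100 = 2.69807% ≈ 2.70%

2.70%


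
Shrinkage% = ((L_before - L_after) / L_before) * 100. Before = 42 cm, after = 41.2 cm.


Formula: Shrinkage% = ((L_before - L_after) / L_before) * 100
Step 1: Shrinkage = 42 - 41.2 = 0.8 cm
Step 2: Shrinkage% = (0.8 / 42) * 100
Step 3: Shrinkage% = 0.019048 * 100 = 1.9048% ≈ 1.9%

1.9%


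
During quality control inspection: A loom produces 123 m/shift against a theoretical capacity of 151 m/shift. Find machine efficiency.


Formula: Efficiency% = (Actual output / Theoretical output) * 100
Efficiency% = (123 / 151) * 100
Efficiency% = 0.81457 * 100 = 81.457% ≈ 81.5%

81.5%


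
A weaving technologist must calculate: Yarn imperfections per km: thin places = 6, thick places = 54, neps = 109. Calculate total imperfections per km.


Formula: Total = thin places + thick places + neps
Total = 6 + 54 + 109
Total = 169 imperfections/km

169 imperfections/km


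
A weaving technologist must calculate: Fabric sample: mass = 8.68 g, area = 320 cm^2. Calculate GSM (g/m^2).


Formula: GSM = mass_g / area_m2
Step 1: Convert area: 320 cm^2 = 320 / 10000 = 0.032 m^2
Step 2: GSM = 8.68 g / 0.032 m^2 = 271.3 g/m^2

271.3 g/m^2


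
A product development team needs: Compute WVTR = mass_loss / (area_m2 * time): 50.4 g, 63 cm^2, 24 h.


Formula: WVTR = mass_loss / (area * time)
Step 1: Convert area: 63 cm^2 = 0.0063 m^2
Step 2: WVTR = 50.4 g / (0.0063 m^2 * 24 h)
Step 3: WVTR = 50.4 / 0.1512 = 333.3 g/m^2/h

333.3 g/m^2/h


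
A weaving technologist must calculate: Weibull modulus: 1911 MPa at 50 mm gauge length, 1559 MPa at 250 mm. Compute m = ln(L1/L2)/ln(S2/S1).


Formula: m = ln(L1/L2) / ln(S2/S1)
Step 1: ln(L1/L2) = ln(50/250) = -1.60944
Step 2: S2/S1 = 1559/1911 = 0.8158
Step 3: ln(S2/S1) = ln(0.8158) = -0.20359
Step 4: m = -1.60944 / -0.20359 = 7.91

7.91 (Weibull m)


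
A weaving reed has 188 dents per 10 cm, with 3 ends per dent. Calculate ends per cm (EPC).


Formula: EPC = (dents per 10 cm * ends per dent) / 10
Step 1: Total ends per 10 cm = 188 * 3 = 564
Step 2: EPC = 564 / 10 = 56.4 ends/cm

56.4 ends/cm


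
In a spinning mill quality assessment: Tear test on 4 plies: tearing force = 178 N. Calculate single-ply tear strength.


Formula: Per-ply strength = Total force / Number of plies
Per-ply = 178 N / 4
Per-ply = 44.5 N

44.5 N


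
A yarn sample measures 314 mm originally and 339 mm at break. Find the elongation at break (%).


Formula: Elongation (%) = ((L_break - L0) / L0) * 100
Step 1: Extension = 339 - 314 = 25 mm
Step 2: Elongation = (25 / 314) * 100
Step 3: Elongation = 0.079618 * 100 = 7.9618% ≈ 8.0%

8.0%


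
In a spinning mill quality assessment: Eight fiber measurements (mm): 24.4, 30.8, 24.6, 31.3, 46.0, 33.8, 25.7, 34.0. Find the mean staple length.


Formula: Mean = sum of lengths / count
Sum = 24.4 + 30.8 + 24.6 + 31.3 + 46.0 + 33.8 + 25.7 + 34.0
Sum = 250.6 mm
Mean = 250.6 / 8 = 31.33 mm

31.33 mm


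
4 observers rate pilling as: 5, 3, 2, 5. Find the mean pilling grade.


Formula: Mean = sum / count
Sum = 5 + 3 + 2 + 5 = 15
Mean = 15 / 4 = 3.8

3.8


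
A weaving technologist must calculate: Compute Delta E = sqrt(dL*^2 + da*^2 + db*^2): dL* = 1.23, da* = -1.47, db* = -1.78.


Formula: Delta E = sqrt(dL*^2 + da*^2 + db*^2)
Step 1: dL*^2 = 1.23^2 = 1.5129
Step 2: da*^2 = (-1.47)^2 = 2.1609
Step 3: db*^2 = (-1.78)^2 = 3.1684
Step 4: Sum = 1.5129 + 2.1609 + 3.1684 = 6.8422
Step 5: Delta E = sqrt(6.8422) = 2.62

2.62 Delta E


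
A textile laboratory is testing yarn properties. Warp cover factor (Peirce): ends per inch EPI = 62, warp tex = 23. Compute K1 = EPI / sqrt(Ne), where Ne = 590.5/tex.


Formula: K1 = EPI / sqrt(Ne), with Ne = 590.5 / tex_warp
Step 1: Ne = 590.5 / 23 = 25.674
Step 2: sqrt(Ne) = sqrt(25.674) = 5.067
Step 3: K1 = 62 / 5.067 = 12.2

12.2


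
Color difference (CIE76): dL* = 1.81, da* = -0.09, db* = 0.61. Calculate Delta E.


Formula: Delta E = sqrt(dL*^2 + da*^2 + db*^2)
Step 1: dL*^2 = 1.81^2 = 3.2761
Step 2: da*^2 = (-0.09)^2 = 0.0081
Step 3: db*^2 = 0.61^2 = 0.3721
Step 4: Sum = 3.2761 + 0.0081 + 0.3721 = 3.6563
Step 5: Delta E = sqrt(3.6563) = 1.91

1.91 Delta E


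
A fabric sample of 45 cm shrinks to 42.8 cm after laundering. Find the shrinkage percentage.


Formula: Shrinkage% = ((L_before - L_after) / L_before) * 100
Step 1: Shrinkage = 45 - 42.8 = 2.2 cm
Step 2: Shrinkage% = (2.2 / 45) * 100
Step 3: Shrinkage% = 0.048889 * 100 = 4.8889% ≈ 4.9%

4.9%


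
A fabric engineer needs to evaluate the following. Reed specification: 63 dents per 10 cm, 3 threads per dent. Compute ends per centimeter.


Formula: EPC = (dents per 10 cm * ends per dent) / 10
Step 1: Total ends per 10 cm = 63 * 3 = 189
Step 2: EPC = 189 / 10 = 18.9 ends/cm

18.9 ends/cm


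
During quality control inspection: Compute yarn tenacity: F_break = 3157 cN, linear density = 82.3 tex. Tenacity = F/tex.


Formula: Tenacity = Breaking force / Linear density
Tenacity = 3157 cN / 82.3 tex
Tenacity = 38.36 cN/tex

38.36 cN/tex


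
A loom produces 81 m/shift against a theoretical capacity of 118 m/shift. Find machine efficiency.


Formula: Efficiency% = (Actual output / Theoretical output) * 100
Efficiency% = (81 / 118) * 100
Efficiency% = 0.686441 * 100 = 68.6441% ≈ 68.6%

68.6%


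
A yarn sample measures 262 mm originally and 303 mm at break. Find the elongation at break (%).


Formula: Elongation (%) = ((L_break - L0) / L0) * 100
Step 1: Extension = 303 - 262 = 41 mm
Step 2: Elongation = (41 / 262) * 100
Step 3: Elongation = 0.156489 * 100 = 15.6489% ≈ 15.6%

15.6%


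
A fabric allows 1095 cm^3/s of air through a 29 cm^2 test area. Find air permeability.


Formula: Air Permeability = Airflow / Test Area
AP = 1095 cm^3/s / 29 cm^2
AP = 37.8 cm^3/s/cm^2

37.8 cm^3/s/cm^2


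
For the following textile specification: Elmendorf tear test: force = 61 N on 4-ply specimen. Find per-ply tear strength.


Formula: Per-ply strength = Total force / Number of plies
Per-ply = 61 N / 4
Per-ply = 15.25 N

15.25 N


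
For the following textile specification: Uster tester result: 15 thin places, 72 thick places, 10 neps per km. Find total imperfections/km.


Formula: Total = thin places + thick places + neps
Total = 15 + 72 + 10
Total = 97 imperfections/km

97 imperfections/km


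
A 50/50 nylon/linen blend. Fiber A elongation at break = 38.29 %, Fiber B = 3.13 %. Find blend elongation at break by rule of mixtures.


Formula: Blend property = (fraction_A * property_A) + (fraction_B * property_B)
Step 1: Contribution A = 50/100 * 38.29 % = 19.145 %
Step 2: Contribution B = 50/100 * 3.13 % = 1.565 %
Step 3: Blend elongation at break = 19.145 + 1.565 = 20.71 %

20.71 %


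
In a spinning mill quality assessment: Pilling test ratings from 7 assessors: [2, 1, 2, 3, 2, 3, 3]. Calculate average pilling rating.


Formula: Mean = sum / count
Sum = 2 + 1 + 2 + 3 + 2 + 3 + 3 = 16
Mean = 16 / 7 = 2.3

2.3


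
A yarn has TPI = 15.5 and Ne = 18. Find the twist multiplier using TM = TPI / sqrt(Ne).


Formula: TM = TPI / sqrt(Ne)
Step 1: sqrt(Ne) = sqrt(18) = 4.2426
Step 2: TM = 15.5 / 4.2426 = 3.65

3.65 TM


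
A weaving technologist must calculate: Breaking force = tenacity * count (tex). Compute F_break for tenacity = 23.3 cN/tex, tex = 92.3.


Formula: Breaking force = Tenacity * Linear density
F = 23.3 cN/tex * 92.3 tex
F = 2150.59 cN

2150.59 cN


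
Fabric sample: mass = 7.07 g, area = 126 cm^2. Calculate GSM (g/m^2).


Formula: GSM = mass_g / area_m2
Step 1: Convert area: 126 cm^2 = 126 / 10000 = 0.0126 m^2
Step 2: GSM = 7.07 g / 0.0126 m^2 = 561.1 g/m^2

561.1 g/m^2


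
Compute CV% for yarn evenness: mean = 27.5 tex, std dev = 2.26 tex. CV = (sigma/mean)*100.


Formula: CV% = (standard deviation / mean) * 100
Step 1: Ratio = 2.26 / 27.5 = 0.082182
Step 2: CV% = 0.082182 * 100 = 8.2182% ≈ 8.2%

8.2%


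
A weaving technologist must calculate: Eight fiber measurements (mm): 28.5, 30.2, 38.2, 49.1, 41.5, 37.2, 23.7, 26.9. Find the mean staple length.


Formula: Mean = sum of lengths / count
Sum = 28.5 + 30.2 + 38.2 + 49.1 + 41.5 + 37.2 + 23.7 + 26.9
Sum = 275.3 mm
Mean = 275.3 / 8 = 34.41 mm

34.41 mm


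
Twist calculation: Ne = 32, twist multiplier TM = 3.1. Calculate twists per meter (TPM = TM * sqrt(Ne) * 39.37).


Formula: TPM = TM * sqrt(Ne) * 39.37
Step 1: sqrt(Ne) = sqrt(32) = 5.6569
Step 2: TM * sqrt(Ne) = 3.1 * 5.6569 = 17.5364
Step 3: TPM = 17.5364 * 39.37 = 690 twists/m

690 twists/m


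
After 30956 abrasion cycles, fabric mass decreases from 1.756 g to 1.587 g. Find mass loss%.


Formula: Mass loss% = ((m_before - m_after) / m_before) * 100
Step 1: Mass loss = 1.756 - 1.587 = 0.169 g
Step 2: Ratio = 0.169 / 1.756 = 0.0962415
Step 3: Mass loss% = 0.0962415 * 100 = 9.62415% ≈ 9.62%

9.62%


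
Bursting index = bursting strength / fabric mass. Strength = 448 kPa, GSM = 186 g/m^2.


Formula: Bursting Index = Bursting Strength / Fabric GSM
BI = 448 kPa / 186 g/m^2
BI = 2.409 kPa/(g/m^2)

2.409 kPa/(g/m^2)


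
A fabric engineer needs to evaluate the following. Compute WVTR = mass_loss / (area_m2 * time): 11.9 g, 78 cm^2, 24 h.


Formula: WVTR = mass_loss / (area * time)
Step 1: Convert area: 78 cm^2 = 0.0078 m^2
Step 2: WVTR = 11.9 g / (0.0078 m^2 * 24 h)
Step 3: WVTR = 11.9 / 0.1872 = 63.6 g/m^2/h

63.6 g/m^2/h


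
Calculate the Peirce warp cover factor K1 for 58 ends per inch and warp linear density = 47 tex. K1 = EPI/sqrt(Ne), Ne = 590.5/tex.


Formula: K1 = EPI / sqrt(Ne), with Ne = 590.5 / tex_warp
Step 1: Ne = 590.5 / 47 = 12.564
Step 2: sqrt(Ne) = sqrt(12.564) = 3.5446
Step 3: K1 = 58 / 3.5446 = 16.4

16.4


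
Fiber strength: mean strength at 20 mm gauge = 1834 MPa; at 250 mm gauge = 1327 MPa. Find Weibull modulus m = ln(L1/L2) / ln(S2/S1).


Formula: m = ln(L1/L2) / ln(S2/S1)
Step 1: ln(L1/L2) = ln(20/250) = -2.52573
Step 2: S2/S1 = 1327/1834 = 0.72356
Step 3: ln(S2/S1) = ln(0.72356) = -0.32357
Step 4: m = -2.52573 / -0.32357 = 7.81

7.81 (Weibull m)


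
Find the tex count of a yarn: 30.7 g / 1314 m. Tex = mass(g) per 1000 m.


Formula: Tex = (mass_g / length_m) * 1000
Substituting: Tex = (30.7 / 1314) * 1000
Intermediate: 30.7 / 1314 = 0.02336377 g/m
Tex = 0.02336377 * 1000 = 23.36 tex

23.36 tex


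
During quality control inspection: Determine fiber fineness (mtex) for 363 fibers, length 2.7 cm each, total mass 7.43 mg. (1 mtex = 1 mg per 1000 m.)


Formula: fineness (mtex) = mass (mg) / total length (km) = (mass_mg / total_length_m) * 1000
Step 1: Convert fiber length: 2.7 cm = 0.027 m
Step 2: Total fiber length = 363 * 0.027 = 9.801 m
Step 3: Linear density = 7.43 mg / 9.801 m = 0.7581 mg/m
Step 4: fineness = 0.7581 * 1000 = 758.1 mtex

758.1 mtex


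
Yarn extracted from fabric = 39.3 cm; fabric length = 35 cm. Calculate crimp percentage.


Formula: Crimp% = ((L_yarn - L_fabric) / L_fabric) * 100
Step 1: Extension = 39.3 - 35 = 4.3 cm
Step 2: Crimp% = (4.3 / 35) * 100
Step 3: Crimp% = 0.122857 * 100 = 12.2857% ≈ 12.3%

12.3%


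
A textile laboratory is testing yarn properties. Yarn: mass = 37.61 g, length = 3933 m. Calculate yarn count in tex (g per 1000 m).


Formula: Tex = (mass_g / length_m) * 1000
Substituting: Tex = (37.61 / 3933) * 1000
Intermediate: 37.61 / 3933 = 0.00956267 g/m
Tex = 0.00956267 * 1000 = 9.56 tex

9.56 tex


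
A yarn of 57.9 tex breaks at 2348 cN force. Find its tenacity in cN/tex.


Formula: Tenacity = Breaking force / Linear density
Tenacity = 2348 cN / 57.9 tex
Tenacity = 40.55 cN/tex

40.55 cN/tex


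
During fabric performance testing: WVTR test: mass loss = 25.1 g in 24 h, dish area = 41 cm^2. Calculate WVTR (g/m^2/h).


Formula: WVTR = mass_loss / (area * time)
Step 1: Convert area: 41 cm^2 = 0.0041 m^2
Step 2: WVTR = 25.1 g / (0.0041 m^2 * 24 h)
Step 3: WVTR = 25.1 / 0.0984 = 255.1 g/m^2/h

255.1 g/m^2/h


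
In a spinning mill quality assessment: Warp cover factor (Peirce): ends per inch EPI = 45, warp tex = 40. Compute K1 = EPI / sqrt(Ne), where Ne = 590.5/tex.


Formula: K1 = EPI / sqrt(Ne), with Ne = 590.5 / tex_warp
Step 1: Ne = 590.5 / 40 = 14.763
Step 2: sqrt(Ne) = sqrt(14.763) = 3.8423
Step 3: K1 = 45 / 3.8423 = 11.7

11.7


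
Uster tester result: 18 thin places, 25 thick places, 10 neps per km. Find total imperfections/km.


Formula: Total = thin places + thick places + neps
Total = 18 + 25 + 10
Total = 53 imperfections/km

53 imperfections/km


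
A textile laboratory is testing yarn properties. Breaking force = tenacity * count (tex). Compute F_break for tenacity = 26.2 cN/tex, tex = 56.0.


Formula: Breaking force = Tenacity * Linear density
F = 26.2 cN/tex * 56.0 tex
F = 1467.20 cN

1467.20 cN


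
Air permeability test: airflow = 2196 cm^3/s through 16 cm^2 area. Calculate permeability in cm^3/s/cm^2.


Formula: Air Permeability = Airflow / Test Area
AP = 2196 cm^3/s / 16 cm^2
AP = 137.3 cm^3/s/cm^2

137.3 cm^3/s/cm^2


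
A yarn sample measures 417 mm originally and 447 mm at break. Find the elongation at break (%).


Formula: Elongation (%) = ((L_break - L0) / L0) * 100
Step 1: Extension = 447 - 417 = 30 mm
Step 2: Elongation = (30 / 417) * 100
Step 3: Elongation = 0.071942 * 100 = 7.1942% ≈ 7.2%

7.2%


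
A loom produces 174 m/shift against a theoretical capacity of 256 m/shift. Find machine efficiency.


Formula: Efficiency% = (Actual output / Theoretical output) * 100
Efficiency% = (174 / 256) * 100
Efficiency% = 0.679688 * 100 = 67.9688% ≈ 68.0%

68.0%


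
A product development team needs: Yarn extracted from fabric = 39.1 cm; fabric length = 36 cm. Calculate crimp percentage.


Formula: Crimp% = ((L_yarn - L_fabric) / L_fabric) * 100
Step 1: Extension = 39.1 - 36 = 3.1 cm
Step 2: Crimp% = (3.1 / 36) * 100
Step 3: Crimp% = 0.086111 * 100 = 8.6111% ≈ 8.6%

8.6%


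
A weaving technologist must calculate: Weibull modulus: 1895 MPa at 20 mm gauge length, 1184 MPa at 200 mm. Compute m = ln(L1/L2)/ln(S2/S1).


Formula: m = ln(L1/L2) / ln(S2/S1)
Step 1: ln(L1/L2) = ln(20/200) = -2.30259
Step 2: S2/S1 = 1184/1895 = 0.6248
Step 3: ln(S2/S1) = ln(0.6248) = -0.47032
Step 4: m = -2.30259 / -0.47032 = 4.90

4.90 (Weibull m)


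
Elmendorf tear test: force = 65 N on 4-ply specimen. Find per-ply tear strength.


Formula: Per-ply strength = Total force / Number of plies
Per-ply = 65 N / 4
Per-ply = 16.25 N

16.25 N


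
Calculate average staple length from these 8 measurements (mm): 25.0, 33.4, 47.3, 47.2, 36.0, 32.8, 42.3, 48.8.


Formula: Mean = sum of lengths / count
Sum = 25.0 + 33.4 + 47.3 + 47.2 + 36.0 + 32.8 + 42.3 + 48.8
Sum = 312.8 mm
Mean = 312.8 / 8 = 39.10 mm

39.10 mm


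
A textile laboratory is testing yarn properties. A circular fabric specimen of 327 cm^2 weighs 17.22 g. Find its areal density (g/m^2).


Formula: GSM = mass_g / area_m2
Step 1: Convert area: 327 cm^2 = 327 / 10000 = 0.0327 m^2
Step 2: GSM = 17.22 g / 0.0327 m^2 = 526.6 g/m^2

526.6 g/m^2


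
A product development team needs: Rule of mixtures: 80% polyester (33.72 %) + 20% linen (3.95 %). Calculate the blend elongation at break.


Formula: Blend property = (fraction_A * property_A) + (fraction_B * property_B)
Step 1: Contribution A = 80/100 * 33.72 % = 26.976 %
Step 2: Contribution B = 20/100 * 3.95 % = 0.79 %
Step 3: Blend elongation at break = 26.976 + 0.79 = 27.766 %

27.766 %


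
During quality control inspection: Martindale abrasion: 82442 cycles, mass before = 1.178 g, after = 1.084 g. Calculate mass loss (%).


Formula: Mass loss% = ((m_before - m_after) / m_before) * 100
Step 1: Mass loss = 1.178 - 1.084 = 0.094 g
Step 2: Ratio = 0.094 / 1.178 = 0.0797963
Step 3: Mass loss% = 0.0797963 * 100 = 7.97963% ≈ 7.98%

7.98%


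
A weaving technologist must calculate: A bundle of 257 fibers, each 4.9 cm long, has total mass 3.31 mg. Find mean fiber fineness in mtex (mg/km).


Formula: fineness (mtex) = mass (mg) / total length (km) = (mass_mg / total_length_m) * 1000
Step 1: Convert fiber length: 4.9 cm = 0.049 m
Step 2: Total fiber length = 257 * 0.049 = 12.593 m
Step 3: Linear density = 3.31 mg / 12.593 m = 0.2628 mg/m
Step 4: fineness = 0.2628 * 1000 = 262.8 mtex

262.8 mtex


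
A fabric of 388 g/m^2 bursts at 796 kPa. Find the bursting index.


Formula: Bursting Index = Bursting Strength / Fabric GSM
BI = 796 kPa / 388 g/m^2
BI = 2.052 kPa/(g/m^2)

2.052 kPa/(g/m^2)


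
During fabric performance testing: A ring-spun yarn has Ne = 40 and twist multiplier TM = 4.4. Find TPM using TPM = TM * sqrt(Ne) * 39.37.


Formula: TPM = TM * sqrt(Ne) * 39.37
Step 1: sqrt(Ne) = sqrt(40) = 6.3246
Step 2: TM * sqrt(Ne) = 4.4 * 6.3246 = 27.8282
Step 3: TPM = 27.8282 * 39.37 = 1096 twists/m

1096 twists/m


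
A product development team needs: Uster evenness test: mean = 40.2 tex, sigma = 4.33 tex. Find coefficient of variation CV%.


Formula: CV% = (standard deviation / mean) * 100
Step 1: Ratio = 4.33 / 40.2 = 0.107711
Step 2: CV% = 0.107711 * 100 = 10.7711% ≈ 10.8%

10.8%


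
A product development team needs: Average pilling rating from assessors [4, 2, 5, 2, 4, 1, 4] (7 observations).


Formula: Mean = sum / count
Sum = 4 + 2 + 5 + 2 + 4 + 1 + 4 = 22
Mean = 22 / 7 = 3.1

3.1


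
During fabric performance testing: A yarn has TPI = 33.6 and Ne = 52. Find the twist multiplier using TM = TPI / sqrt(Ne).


Formula: TM = TPI / sqrt(Ne)
Step 1: sqrt(Ne) = sqrt(52) = 7.2111
Step 2: TM = 33.6 / 7.2111 = 4.66

4.66 TM


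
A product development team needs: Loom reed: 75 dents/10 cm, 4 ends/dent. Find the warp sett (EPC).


Formula: EPC = (dents per 10 cm * ends per dent) / 10
Step 1: Total ends per 10 cm = 75 * 4 = 300
Step 2: EPC = 300 / 10 = 30.0 ends/cm

30.0 ends/cm


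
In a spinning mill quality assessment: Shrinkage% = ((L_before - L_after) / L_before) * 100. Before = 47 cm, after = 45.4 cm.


Formula: Shrinkage% = ((L_before - L_after) / L_before) * 100
Step 1: Shrinkage = 47 - 45.4 = 1.6 cm
Step 2: Shrinkage% = (1.6 / 47) * 100
Step 3: Shrinkage% = 0.034043 * 100 = 3.4043% ≈ 3.4%

3.4%


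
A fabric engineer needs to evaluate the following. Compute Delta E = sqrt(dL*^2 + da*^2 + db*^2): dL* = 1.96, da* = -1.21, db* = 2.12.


Formula: Delta E = sqrt(dL*^2 + da*^2 + db*^2)
Step 1: dL*^2 = 1.96^2 = 3.8416
Step 2: da*^2 = (-1.21)^2 = 1.4641
Step 3: db*^2 = 2.12^2 = 4.4944
Step 4: Sum = 3.8416 + 1.4641 + 4.4944 = 9.8001
Step 5: Delta E = sqrt(9.8001) = 3.13

3.13 Delta E


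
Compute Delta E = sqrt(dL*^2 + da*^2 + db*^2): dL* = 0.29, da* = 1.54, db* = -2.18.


Formula: Delta E = sqrt(dL*^2 + da*^2 + db*^2)
Step 1: dL*^2 = 0.29^2 = 0.0841
Step 2: da*^2 = 1.54^2 = 2.3716
Step 3: db*^2 = (-2.18)^2 = 4.7524
Step 4: Sum = 0.0841 + 2.3716 + 4.7524 = 7.2081
Step 5: Delta E = sqrt(7.2081) = 2.68

2.68 Delta E


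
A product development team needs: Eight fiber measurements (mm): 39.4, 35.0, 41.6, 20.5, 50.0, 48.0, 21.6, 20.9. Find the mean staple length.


Formula: Mean = sum of lengths / count
Sum = 39.4 + 35.0 + 41.6 + 20.5 + 50.0 + 48.0 + 21.6 + 20.9
Sum = 277.0 mm
Mean = 277.0 / 8 = 34.63 mm

34.63 mm


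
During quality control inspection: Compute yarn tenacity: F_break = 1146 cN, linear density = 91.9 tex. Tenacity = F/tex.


Formula: Tenacity = Breaking force / Linear density
Tenacity = 1146 cN / 91.9 tex
Tenacity = 12.47 cN/tex

12.47 cN/tex


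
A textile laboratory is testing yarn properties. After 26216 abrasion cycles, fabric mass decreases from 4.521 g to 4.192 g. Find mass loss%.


Formula: Mass loss% = ((m_before - m_after) / m_before) * 100
Step 1: Mass loss = 4.521 - 4.192 = 0.329 g
Step 2: Ratio = 0.329 / 4.521 = 0.0727715
Step 3: Mass loss% = 0.0727715 * 100 = 7.27715% ≈ 7.28%

7.28%


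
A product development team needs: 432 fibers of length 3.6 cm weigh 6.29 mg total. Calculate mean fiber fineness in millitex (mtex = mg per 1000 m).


Formula: fineness (mtex) = mass (mg) / total length (km) = (mass_mg / total_length_m) * 1000
Step 1: Convert fiber length: 3.6 cm = 0.036 m
Step 2: Total fiber length = 432 * 0.036 = 15.552 m
Step 3: Linear density = 6.29 mg / 15.552 m = 0.4044 mg/m
Step 4: fineness = 0.4044 * 1000 = 404.4 mtex

404.4 mtex


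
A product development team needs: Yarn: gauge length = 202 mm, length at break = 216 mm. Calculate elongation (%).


Formula: Elongation (%) = ((L_break - L0) / L0) * 100
Step 1: Extension = 216 - 202 = 14 mm
Step 2: Elongation = (14 / 202) * 100
Step 3: Elongation = 0.069307 * 100 = 6.9307% ≈ 6.9%

6.9%


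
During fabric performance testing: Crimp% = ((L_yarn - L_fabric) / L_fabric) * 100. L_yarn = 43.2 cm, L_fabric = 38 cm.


Formula: Crimp% = ((L_yarn - L_fabric) / L_fabric) * 100
Step 1: Extension = 43.2 - 38 = 5.2 cm
Step 2: Crimp% = (5.2 / 38) * 100
Step 3: Crimp% = 0.136842 * 100 = 13.6842% ≈ 13.7%

13.7%


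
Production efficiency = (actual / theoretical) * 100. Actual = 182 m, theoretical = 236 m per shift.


Formula: Efficiency% = (Actual output / Theoretical output) * 100
Efficiency% = (182 / 236) * 100
Efficiency% = 0.771186 * 100 = 77.1186% ≈ 77.1%

77.1%


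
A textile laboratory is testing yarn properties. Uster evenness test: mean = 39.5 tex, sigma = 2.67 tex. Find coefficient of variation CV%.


Formula: CV% = (standard deviation / mean) * 100
Step 1: Ratio = 2.67 / 39.5 = 0.067595
Step 2: CV% = 0.067595 * 100 = 6.7595% ≈ 6.8%

6.8%


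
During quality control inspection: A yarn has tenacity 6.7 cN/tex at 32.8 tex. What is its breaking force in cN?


Formula: Breaking force = Tenacity * Linear density
F = 6.7 cN/tex * 32.8 tex
F = 219.76 cN

219.76 cN
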